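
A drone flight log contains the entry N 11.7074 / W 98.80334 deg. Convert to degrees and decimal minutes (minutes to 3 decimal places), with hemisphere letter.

11° 42.444′ N, 98° 48.200′ W

Lat: 11° + 0.707400 × 60 = 11° 42.44400′
Lon: minutes = (98.803340 − 98) × 60 = 48.20040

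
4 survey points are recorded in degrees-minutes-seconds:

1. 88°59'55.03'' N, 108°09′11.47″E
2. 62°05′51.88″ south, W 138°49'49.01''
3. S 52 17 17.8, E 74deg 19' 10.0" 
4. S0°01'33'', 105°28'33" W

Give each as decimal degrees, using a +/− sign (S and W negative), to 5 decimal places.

Point 1:
  φ: 59′ + 55.03″ = 59.91717′; 88 + 59.91717/60 = 88.998619
  N → positive
  λ: 108 + 9/60 + 11.47/3600 = 108.153186
  E → positive
Point 2:
  φ: 62° + 5/60 + 51.88/3600 = 62 + 0.083333 + 0.014411 = 62.097744
  hemisphere S, so the sign is −
  Longitude: 138 + 49/60 + 49.01/3600 = 138.830281
  W ⇒ negate
Point 3:
  Latitude: 17′ + 17.8″ = 17.29667′; 52 + 17.29667/60 = 52.288278
  hemisphere S, so the sign is −
  Lon: 19′ + 10″ = 19.16667′; 74 + 19.16667/60 = 74.319444
  E ⇒ keep positive
Point 4:
  Latitude: 0° + 1/60 + 33/3600 = 0 + 0.016667 + 0.009167 = 0.025833
  hemisphere S, so the sign is −
  Lon: 105° + 28/60 + 33/3600 = 105 + 0.466667 + 0.009167 = 105.475833
  hemisphere W, so the sign is −

1. 88.99862, 108.15319
2. -62.09774, -138.83028
3. -52.28828, 74.31944
4. -0.02583, -105.47583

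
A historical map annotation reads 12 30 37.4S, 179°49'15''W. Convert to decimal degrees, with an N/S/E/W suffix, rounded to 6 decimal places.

Latitude: 12° + 30/60 + 37.4/3600 = 12 + 0.500000 + 0.010389 = 12.5103889
Lon: 179 + 49/60 + 15/3600 = 179.8208333

12.510389° S, 179.820833° W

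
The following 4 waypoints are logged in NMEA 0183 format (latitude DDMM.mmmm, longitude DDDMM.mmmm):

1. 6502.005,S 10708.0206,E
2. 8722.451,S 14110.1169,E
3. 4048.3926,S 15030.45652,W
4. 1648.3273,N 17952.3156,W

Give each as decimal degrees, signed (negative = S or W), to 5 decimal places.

1. -65.03342, 107.13368
2. -87.37418, 141.16862
3. -40.80654, -150.50761
4. 16.80546, -179.87193

Point 1:
  φ: degrees = first 2 digits = 65, minutes = 2.005; 65 + 2.005/60 = 65.033417
  S → negative
  Lon: degrees = first 3 digits = 107, minutes = 8.0206; 107 + 8.0206/60 = 107.133677
  E → positive
Point 2:
  Lat: split at 2 digits → 87° and 22.451′; 87 + 22.451/60 = 87.374183
  hemisphere S, so the sign is −
  Longitude: degrees = first 3 digits = 141, minutes = 10.1169; 141 + 10.1169/60 = 141.168615
  E → positive
Point 3:
  φ: split at 2 digits → 40° and 48.3926′; 40 + 48.3926/60 = 40.806543
  S → negative
  Lon: degrees = first 3 digits = 150, minutes = 30.45652; 150 + 30.45652/60 = 150.507609
  W ⇒ negate
Point 4:
  Latitude: degrees = first 2 digits = 16, minutes = 48.3273; 16 + 48.3273/60 = 16.805455
  N → positive
  λ: degrees = first 3 digits = 179, minutes = 52.3156; 179 + 52.3156/60 = 179.871927
  hemisphere W, so the sign is −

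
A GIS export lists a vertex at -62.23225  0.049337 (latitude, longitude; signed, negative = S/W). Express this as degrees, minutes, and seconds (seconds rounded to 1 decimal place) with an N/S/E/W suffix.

62°13′56.1″ S, 0°02′57.6″ E

Latitude is negative → S; |value| = 62.232250
Latitude: 0.232250 × 60 = 13.93500′ → 13′, remainder × 60 = 56.100″
Lon: 0.049337° → 2.96022′; 0.96022 × 60 = 57.613″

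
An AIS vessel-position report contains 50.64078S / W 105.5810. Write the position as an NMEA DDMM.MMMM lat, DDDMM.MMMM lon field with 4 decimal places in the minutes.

Lat: minutes = (50.640780 − 50) × 60 = 38.446800
Lon: minutes = (105.581000 − 105) × 60 = 34.860000

5038.4468,S / 10534.8600,W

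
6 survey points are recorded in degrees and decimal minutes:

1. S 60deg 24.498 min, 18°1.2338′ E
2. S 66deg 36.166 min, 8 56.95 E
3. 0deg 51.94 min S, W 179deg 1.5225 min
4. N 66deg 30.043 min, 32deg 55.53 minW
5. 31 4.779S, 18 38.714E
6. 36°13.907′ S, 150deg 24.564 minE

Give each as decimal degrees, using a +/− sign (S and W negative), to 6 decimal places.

1. -60.408300, 18.020563
2. -66.602767, 8.949167
3. -0.865667, -179.025375
4. 66.500717, -32.925500
5. -31.079650, 18.645233
6. -36.231783, 150.409400

Point 1:
  φ: 60 + 24.498/60 = 60.4083000
  S ⇒ negate
  λ: 18 + 1.2338/60 = 18.0205633
  E → positive
Point 2:
  Latitude: 66 + 36.166/60 = 66.6027667
  S → negative
  Lon: 8 + 56.95/60 = 8.9491667
  E ⇒ keep positive
Point 3:
  Lat: 0 + 51.94/60 = 0.8656667
  S → negative
  λ: 179 + 1.5225/60 = 179.0253750
  W → negative
Point 4:
  Lat: 66 + 30.043/60 = 66.5007167
  N → positive
  Lon: 32 + 55.53/60 = 32.9255000
  W → negative
Point 5:
  Latitude: 31 + 4.779/60 = 31.0796500
  S → negative
  Lon: 38.714′ = 0.645233°; total 18.6452333
  E ⇒ keep positive
Point 6:
  φ: 13.907′ = 0.231783°; total 36.2317833
  S → negative
  Longitude: 24.564′ = 0.409400°; total 150.4094000
  E → positive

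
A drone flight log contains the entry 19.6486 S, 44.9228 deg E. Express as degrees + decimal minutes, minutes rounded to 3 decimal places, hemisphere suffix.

19° 38.916′ S, 44° 55.368′ E

Latitude: fractional part 0.648600 → 38.91600 minutes
Longitude: minutes = (44.922800 − 44) × 60 = 55.36800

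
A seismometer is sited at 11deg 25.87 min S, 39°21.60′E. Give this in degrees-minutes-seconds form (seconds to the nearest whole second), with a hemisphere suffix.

Lat: fractional minutes 0.87000 × 60 = 52.20″
λ: fractional minutes 0.60000 × 60 = 36.00″

11°25′52″ S, 39°21′36″ E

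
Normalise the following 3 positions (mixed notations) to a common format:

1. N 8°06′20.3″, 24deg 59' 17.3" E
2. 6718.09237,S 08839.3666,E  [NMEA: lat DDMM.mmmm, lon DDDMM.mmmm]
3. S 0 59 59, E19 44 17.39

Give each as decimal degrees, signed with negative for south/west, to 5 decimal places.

1. 8.10564, 24.98814
2. -67.30154, 88.65611
3. -0.99972, 19.73816

Point 1:
  Lat: 8 + 6/60 + 20.3/3600 = 8.105639
  N ⇒ keep positive
  Longitude: 24° + 59/60 + 17.3/3600 = 24 + 0.983333 + 0.004806 = 24.988139
  E ⇒ keep positive
Point 2:
  Latitude: degrees = first 2 digits = 67, minutes = 18.09237; 67 + 18.09237/60 = 67.301540
  hemisphere S, so the sign is −
  λ: degrees = first 3 digits = 88, minutes = 39.3666; 88 + 39.3666/60 = 88.656110
  E → positive
Point 3:
  Latitude: 0° + 59/60 + 59/3600 = 0 + 0.983333 + 0.016389 = 0.999722
  S ⇒ negate
  λ: 19 + 44/60 + 17.39/3600 = 19.738164
  E ⇒ keep positive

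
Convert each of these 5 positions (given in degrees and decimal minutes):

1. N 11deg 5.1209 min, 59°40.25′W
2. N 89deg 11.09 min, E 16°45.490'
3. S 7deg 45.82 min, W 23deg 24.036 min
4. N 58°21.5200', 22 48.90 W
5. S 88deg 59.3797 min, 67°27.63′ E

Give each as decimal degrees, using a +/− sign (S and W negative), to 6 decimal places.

1. 11.085348, -59.670833
2. 89.184833, 16.758167
3. -7.763667, -23.400600
4. 58.358667, -22.815000
5. -88.989662, 67.460500

Point 1:
  φ: 11 + 5.1209/60 = 11.0853483
  N ⇒ keep positive
  λ: 40.25′ = 0.670833°; total 59.6708333
  W ⇒ negate
Point 2:
  φ: 11.09′ = 0.184833°; total 89.1848333
  N ⇒ keep positive
  Lon: 16 + 45.49/60 = 16.7581667
  E → positive
Point 3:
  Latitude: 7 + 45.82/60 = 7.7636667
  hemisphere S, so the sign is −
  Lon: 23 + 24.036/60 = 23.4006000
  hemisphere W, so the sign is −
Point 4:
  Latitude: 21.52′ = 0.358667°; total 58.3586667
  N ⇒ keep positive
  λ: 48.9′ = 0.815000°; total 22.8150000
  hemisphere W, so the sign is −
Point 5:
  Latitude: 59.3797′ = 0.989662°; total 88.9896617
  hemisphere S, so the sign is −
  λ: 27.63′ = 0.460500°; total 67.4605000
  E ⇒ keep positive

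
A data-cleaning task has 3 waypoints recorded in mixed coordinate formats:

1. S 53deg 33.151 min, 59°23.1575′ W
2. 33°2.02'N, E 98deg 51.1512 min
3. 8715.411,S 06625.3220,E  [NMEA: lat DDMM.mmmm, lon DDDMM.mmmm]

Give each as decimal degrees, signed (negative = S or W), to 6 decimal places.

Point 1:
  Lat: 33.151′ = 0.552517°; total 53.5525167
  S ⇒ negate
  λ: 23.1575′ = 0.385958°; total 59.3859583
  W ⇒ negate
Point 2:
  Lat: 33 + 2.02/60 = 33.0336667
  N ⇒ keep positive
  λ: 98 + 51.1512/60 = 98.8525200
  E ⇒ keep positive
Point 3:
  Latitude: degrees = first 2 digits = 87, minutes = 15.411; 87 + 15.411/60 = 87.2568500
  hemisphere S, so the sign is −
  Lon: degrees = first 3 digits = 66, minutes = 25.322; 66 + 25.322/60 = 66.4220333
  E ⇒ keep positive

1. -53.552517, -59.385958
2. 33.033667, 98.852520
3. -87.256850, 66.422033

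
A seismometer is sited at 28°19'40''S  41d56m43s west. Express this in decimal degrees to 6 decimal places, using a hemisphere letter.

Lat: 28 + 19/60 + 40/3600 = 28.3277778
Longitude: 56′ + 43″ = 56.71667′; 41 + 56.71667/60 = 41.9452778

28.327778° S, 41.945278° W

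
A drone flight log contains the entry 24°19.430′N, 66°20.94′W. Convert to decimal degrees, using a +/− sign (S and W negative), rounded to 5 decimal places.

24.32383, -66.34900

Lat: 24 + 19.43/60 = 24.323833
N ⇒ keep positive
Longitude: 20.94′ = 0.349000°; total 66.349000
W ⇒ negate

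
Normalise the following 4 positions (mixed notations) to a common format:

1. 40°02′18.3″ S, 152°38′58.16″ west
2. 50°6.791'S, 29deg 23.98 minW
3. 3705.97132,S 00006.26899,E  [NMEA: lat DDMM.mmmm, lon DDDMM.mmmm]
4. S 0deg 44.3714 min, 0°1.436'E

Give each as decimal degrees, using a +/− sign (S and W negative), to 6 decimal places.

Point 1:
  Latitude: 40 + 2/60 + 18.3/3600 = 40.0384167
  S ⇒ negate
  Lon: 152° + 38/60 + 58.16/3600 = 152 + 0.633333 + 0.016156 = 152.6494889
  W → negative
Point 2:
  Latitude: 6.791′ = 0.113183°; total 50.1131833
  hemisphere S, so the sign is −
  λ: 23.98′ = 0.399667°; total 29.3996667
  W ⇒ negate
Point 3:
  φ: degrees = first 2 digits = 37, minutes = 5.97132; 37 + 5.97132/60 = 37.0995220
  hemisphere S, so the sign is −
  Lon: split at 3 digits → 000° and 6.26899′; 0 + 6.26899/60 = 0.1044832
  E → positive
Point 4:
  Latitude: 0 + 44.3714/60 = 0.7395233
  S ⇒ negate
  Lon: 0 + 1.436/60 = 0.0239333
  E ⇒ keep positive

1. -40.038417, -152.649489
2. -50.113183, -29.399667
3. -37.099522, 0.104483
4. -0.739523, 0.023933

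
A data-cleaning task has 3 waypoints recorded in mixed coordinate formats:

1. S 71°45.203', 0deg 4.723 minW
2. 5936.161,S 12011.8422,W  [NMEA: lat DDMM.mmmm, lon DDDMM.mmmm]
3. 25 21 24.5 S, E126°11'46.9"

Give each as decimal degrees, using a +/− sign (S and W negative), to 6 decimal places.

Point 1:
  Lat: 71 + 45.203/60 = 71.7533833
  S → negative
  Lon: 0 + 4.723/60 = 0.0787167
  hemisphere W, so the sign is −
Point 2:
  Lat: degrees = first 2 digits = 59, minutes = 36.161; 59 + 36.161/60 = 59.6026833
  S ⇒ negate
  Longitude: degrees = first 3 digits = 120, minutes = 11.8422; 120 + 11.8422/60 = 120.1973700
  hemisphere W, so the sign is −
Point 3:
  Lat: 25° + 21/60 + 24.5/3600 = 25 + 0.350000 + 0.006806 = 25.3568056
  S → negative
  Lon: 126° + 11/60 + 46.9/3600 = 126 + 0.183333 + 0.013028 = 126.1963611
  E → positive

1. -71.753383, -0.078717
2. -59.602683, -120.197370
3. -25.356806, 126.196361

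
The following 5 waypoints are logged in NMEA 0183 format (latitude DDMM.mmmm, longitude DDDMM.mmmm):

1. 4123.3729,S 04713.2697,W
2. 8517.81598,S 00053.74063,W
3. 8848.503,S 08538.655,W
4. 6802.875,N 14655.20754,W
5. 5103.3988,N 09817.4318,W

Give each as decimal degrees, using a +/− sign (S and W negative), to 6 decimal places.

Point 1:
  Lat: degrees = first 2 digits = 41, minutes = 23.3729; 41 + 23.3729/60 = 41.3895483
  S ⇒ negate
  λ: split at 3 digits → 047° and 13.2697′; 47 + 13.2697/60 = 47.2211617
  hemisphere W, so the sign is −
Point 2:
  φ: split at 2 digits → 85° and 17.81598′; 85 + 17.81598/60 = 85.2969330
  hemisphere S, so the sign is −
  λ: degrees = first 3 digits = 0, minutes = 53.74063; 0 + 53.74063/60 = 0.8956772
  hemisphere W, so the sign is −
Point 3:
  φ: split at 2 digits → 88° and 48.503′; 88 + 48.503/60 = 88.8083833
  hemisphere S, so the sign is −
  λ: degrees = first 3 digits = 85, minutes = 38.655; 85 + 38.655/60 = 85.6442500
  W → negative
Point 4:
  Lat: degrees = first 2 digits = 68, minutes = 2.875; 68 + 2.875/60 = 68.0479167
  N ⇒ keep positive
  Longitude: degrees = first 3 digits = 146, minutes = 55.20754; 146 + 55.20754/60 = 146.9201257
  W ⇒ negate
Point 5:
  Latitude: split at 2 digits → 51° and 3.3988′; 51 + 3.3988/60 = 51.0566467
  N ⇒ keep positive
  λ: split at 3 digits → 098° and 17.4318′; 98 + 17.4318/60 = 98.2905300
  hemisphere W, so the sign is −

1. -41.389548, -47.221162
2. -85.296933, -0.895677
3. -88.808383, -85.644250
4. 68.047917, -146.920126
5. 51.056647, -98.290530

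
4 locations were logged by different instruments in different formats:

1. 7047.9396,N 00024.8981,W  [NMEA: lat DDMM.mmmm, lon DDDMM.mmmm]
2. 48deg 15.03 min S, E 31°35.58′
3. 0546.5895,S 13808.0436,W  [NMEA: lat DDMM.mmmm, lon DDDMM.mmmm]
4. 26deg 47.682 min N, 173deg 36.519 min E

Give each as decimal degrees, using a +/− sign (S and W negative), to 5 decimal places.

1. 70.79899, -0.41497
2. -48.25050, 31.59300
3. -5.77649, -138.13406
4. 26.79470, 173.60865

Point 1:
  φ: split at 2 digits → 70° and 47.9396′; 70 + 47.9396/60 = 70.798993
  N ⇒ keep positive
  Longitude: degrees = first 3 digits = 0, minutes = 24.8981; 0 + 24.8981/60 = 0.414968
  W ⇒ negate
Point 2:
  Latitude: 15.03′ = 0.250500°; total 48.250500
  S → negative
  Lon: 35.58′ = 0.593000°; total 31.593000
  E ⇒ keep positive
Point 3:
  Lat: split at 2 digits → 05° and 46.5895′; 5 + 46.5895/60 = 5.776492
  S ⇒ negate
  Longitude: split at 3 digits → 138° and 8.0436′; 138 + 8.0436/60 = 138.134060
  W ⇒ negate
Point 4:
  φ: 26 + 47.682/60 = 26.794700
  N ⇒ keep positive
  Longitude: 36.519′ = 0.608650°; total 173.608650
  E ⇒ keep positive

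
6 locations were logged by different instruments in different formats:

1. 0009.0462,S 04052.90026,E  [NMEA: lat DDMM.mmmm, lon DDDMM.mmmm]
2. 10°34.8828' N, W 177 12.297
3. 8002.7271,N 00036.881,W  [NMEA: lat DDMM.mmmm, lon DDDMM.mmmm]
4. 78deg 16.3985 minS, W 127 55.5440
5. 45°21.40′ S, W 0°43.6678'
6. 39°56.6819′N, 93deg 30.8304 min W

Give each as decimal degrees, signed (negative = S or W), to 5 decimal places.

1. -0.15077, 40.88167
2. 10.58138, -177.20495
3. 80.04545, -0.61468
4. -78.27331, -127.92573
5. -45.35667, -0.72780
6. 39.94470, -93.51384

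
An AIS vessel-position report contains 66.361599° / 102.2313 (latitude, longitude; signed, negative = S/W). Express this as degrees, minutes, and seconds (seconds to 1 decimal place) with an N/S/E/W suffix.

Latitude: 0.361599° → 21.69594′; 0.69594 × 60 = 41.756″
Longitude: whole degrees 102; 13.87800′ → 13′ and 52.680″

66°21′41.8″ N, 102°13′52.7″ E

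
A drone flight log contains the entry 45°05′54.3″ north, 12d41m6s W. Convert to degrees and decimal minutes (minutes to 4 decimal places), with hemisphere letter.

45° 5.9050′ N, 12° 41.1000′ W

Latitude: 5 + 54.3/60 = 5.905000′
Longitude: seconds/60 = 0.10000; minutes = 41 + 0.10000 = 41.100000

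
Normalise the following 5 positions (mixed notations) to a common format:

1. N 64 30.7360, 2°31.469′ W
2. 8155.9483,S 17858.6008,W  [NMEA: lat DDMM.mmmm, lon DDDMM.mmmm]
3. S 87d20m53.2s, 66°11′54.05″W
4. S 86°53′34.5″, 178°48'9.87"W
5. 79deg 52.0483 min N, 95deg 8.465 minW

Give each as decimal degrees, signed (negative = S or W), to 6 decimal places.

Point 1:
  Lat: 64 + 30.736/60 = 64.5122667
  N → positive
  Longitude: 31.469′ = 0.524483°; total 2.5244833
  hemisphere W, so the sign is −
Point 2:
  Latitude: split at 2 digits → 81° and 55.9483′; 81 + 55.9483/60 = 81.9324717
  hemisphere S, so the sign is −
  λ: split at 3 digits → 178° and 58.6008′; 178 + 58.6008/60 = 178.9766800
  hemisphere W, so the sign is −
Point 3:
  φ: 87 + 20/60 + 53.2/3600 = 87.3481111
  S ⇒ negate
  Lon: 66 + 11/60 + 54.05/3600 = 66.1983472
  W → negative
Point 4:
  φ: 86° + 53/60 + 34.5/3600 = 86 + 0.883333 + 0.009583 = 86.8929167
  hemisphere S, so the sign is −
  Lon: 178° + 48/60 + 9.87/3600 = 178 + 0.800000 + 0.002742 = 178.8027417
  W ⇒ negate
Point 5:
  φ: 52.0483′ = 0.867472°; total 79.8674717
  N → positive
  λ: 95 + 8.465/60 = 95.1410833
  hemisphere W, so the sign is −

1. 64.512267, -2.524483
2. -81.932472, -178.976680
3. -87.348111, -66.198347
4. -86.892917, -178.802742
5. 79.867472, -95.141083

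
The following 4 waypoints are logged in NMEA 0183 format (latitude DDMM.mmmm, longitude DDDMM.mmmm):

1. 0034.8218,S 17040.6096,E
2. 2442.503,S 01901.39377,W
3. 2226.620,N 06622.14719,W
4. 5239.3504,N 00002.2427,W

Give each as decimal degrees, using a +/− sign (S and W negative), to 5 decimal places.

1. -0.58036, 170.67683
2. -24.70838, -19.02323
3. 22.44367, -66.36912
4. 52.65584, -0.03738

Point 1:
  Latitude: degrees = first 2 digits = 0, minutes = 34.8218; 0 + 34.8218/60 = 0.580363
  S → negative
  Lon: degrees = first 3 digits = 170, minutes = 40.6096; 170 + 40.6096/60 = 170.676827
  E → positive
Point 2:
  φ: split at 2 digits → 24° and 42.503′; 24 + 42.503/60 = 24.708383
  S ⇒ negate
  λ: degrees = first 3 digits = 19, minutes = 1.39377; 19 + 1.39377/60 = 19.023230
  W ⇒ negate
Point 3:
  φ: degrees = first 2 digits = 22, minutes = 26.62; 22 + 26.62/60 = 22.443667
  N ⇒ keep positive
  Longitude: degrees = first 3 digits = 66, minutes = 22.14719; 66 + 22.14719/60 = 66.369120
  W → negative
Point 4:
  Lat: split at 2 digits → 52° and 39.3504′; 52 + 39.3504/60 = 52.655840
  N ⇒ keep positive
  Lon: split at 3 digits → 000° and 2.2427′; 0 + 2.2427/60 = 0.037378
  hemisphere W, so the sign is −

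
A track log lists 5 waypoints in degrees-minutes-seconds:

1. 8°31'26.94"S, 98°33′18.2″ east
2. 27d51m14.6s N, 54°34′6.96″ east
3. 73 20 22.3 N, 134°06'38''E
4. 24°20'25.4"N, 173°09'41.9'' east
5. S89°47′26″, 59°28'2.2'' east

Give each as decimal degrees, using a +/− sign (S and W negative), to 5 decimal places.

Point 1:
  Latitude: 8 + 31/60 + 26.94/3600 = 8.524150
  hemisphere S, so the sign is −
  Longitude: 98° + 33/60 + 18.2/3600 = 98 + 0.550000 + 0.005056 = 98.555056
  E ⇒ keep positive
Point 2:
  Lat: 27 + 51/60 + 14.6/3600 = 27.854056
  N → positive
  λ: 54 + 34/60 + 6.96/3600 = 54.568600
  E ⇒ keep positive
Point 3:
  Lat: 20′ + 22.3″ = 20.37167′; 73 + 20.37167/60 = 73.339528
  N → positive
  Lon: 134 + 6/60 + 38/3600 = 134.110556
  E → positive
Point 4:
  Latitude: 24° + 20/60 + 25.4/3600 = 24 + 0.333333 + 0.007056 = 24.340389
  N ⇒ keep positive
  Longitude: 9′ + 41.9″ = 9.69833′; 173 + 9.69833/60 = 173.161639
  E → positive
Point 5:
  Lat: 89 + 47/60 + 26/3600 = 89.790556
  hemisphere S, so the sign is −
  Lon: 59 + 28/60 + 2.2/3600 = 59.467278
  E → positive

1. -8.52415, 98.55506
2. 27.85406, 54.56860
3. 73.33953, 134.11056
4. 24.34039, 173.16164
5. -89.79056, 59.46728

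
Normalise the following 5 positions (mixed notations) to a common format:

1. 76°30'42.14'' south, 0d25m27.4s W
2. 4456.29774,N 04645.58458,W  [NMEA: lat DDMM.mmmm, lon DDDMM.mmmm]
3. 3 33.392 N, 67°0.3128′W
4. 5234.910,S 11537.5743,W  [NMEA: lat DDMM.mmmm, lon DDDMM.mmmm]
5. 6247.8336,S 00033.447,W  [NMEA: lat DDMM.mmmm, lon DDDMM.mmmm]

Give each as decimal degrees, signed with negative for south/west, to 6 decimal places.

1. -76.511706, -0.424278
2. 44.938296, -46.759743
3. 3.556533, -67.005213
4. -52.581833, -115.626238
5. -62.797227, -0.557450

Point 1:
  Lat: 76° + 30/60 + 42.14/3600 = 76 + 0.500000 + 0.011706 = 76.5117056
  hemisphere S, so the sign is −
  Lon: 25′ + 27.4″ = 25.45667′; 0 + 25.45667/60 = 0.4242778
  W → negative
Point 2:
  φ: degrees = first 2 digits = 44, minutes = 56.29774; 44 + 56.29774/60 = 44.9382957
  N ⇒ keep positive
  Lon: degrees = first 3 digits = 46, minutes = 45.58458; 46 + 45.58458/60 = 46.7597430
  W → negative
Point 3:
  φ: 3 + 33.392/60 = 3.5565333
  N ⇒ keep positive
  λ: 67 + 0.3128/60 = 67.0052133
  W ⇒ negate
Point 4:
  Lat: degrees = first 2 digits = 52, minutes = 34.91; 52 + 34.91/60 = 52.5818333
  hemisphere S, so the sign is −
  λ: degrees = first 3 digits = 115, minutes = 37.5743; 115 + 37.5743/60 = 115.6262383
  W → negative
Point 5:
  Latitude: split at 2 digits → 62° and 47.8336′; 62 + 47.8336/60 = 62.7972267
  hemisphere S, so the sign is −
  λ: split at 3 digits → 000° and 33.447′; 0 + 33.447/60 = 0.5574500
  W ⇒ negate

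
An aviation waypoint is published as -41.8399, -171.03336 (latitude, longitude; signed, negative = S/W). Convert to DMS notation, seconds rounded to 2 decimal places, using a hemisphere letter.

Latitude is negative → S; |value| = 41.839900
Latitude: 0.839900° → 50.39400′; 0.39400 × 60 = 23.6400″
Longitude is negative → W; |value| = 171.033360
Lon: whole degrees 171; 2.00160′ → 2′ and 0.0960″

41°50′23.64″ S, 171°02′0.10″ W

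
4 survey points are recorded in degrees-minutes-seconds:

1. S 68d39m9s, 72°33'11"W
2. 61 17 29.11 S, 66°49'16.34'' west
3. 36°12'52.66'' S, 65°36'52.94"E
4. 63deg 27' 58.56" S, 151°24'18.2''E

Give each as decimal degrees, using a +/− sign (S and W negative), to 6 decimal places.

Point 1:
  Lat: 68 + 39/60 + 9/3600 = 68.6525000
  hemisphere S, so the sign is −
  Lon: 72 + 33/60 + 11/3600 = 72.5530556
  W ⇒ negate
Point 2:
  Lat: 61° + 17/60 + 29.11/3600 = 61 + 0.283333 + 0.008086 = 61.2914194
  hemisphere S, so the sign is −
  Lon: 49′ + 16.34″ = 49.27233′; 66 + 49.27233/60 = 66.8212056
  W → negative
Point 3:
  Latitude: 12′ + 52.66″ = 12.87767′; 36 + 12.87767/60 = 36.2146278
  hemisphere S, so the sign is −
  λ: 65° + 36/60 + 52.94/3600 = 65 + 0.600000 + 0.014706 = 65.6147056
  E ⇒ keep positive
Point 4:
  Lat: 27′ + 58.56″ = 27.97600′; 63 + 27.97600/60 = 63.4662667
  S → negative
  Longitude: 24′ + 18.2″ = 24.30333′; 151 + 24.30333/60 = 151.4050556
  E ⇒ keep positive

1. -68.652500, -72.553056
2. -61.291419, -66.821206
3. -36.214628, 65.614706
4. -63.466267, 151.405056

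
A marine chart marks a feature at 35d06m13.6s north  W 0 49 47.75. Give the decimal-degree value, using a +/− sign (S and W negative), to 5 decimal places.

Lat: 35° + 6/60 + 13.6/3600 = 35 + 0.100000 + 0.003778 = 35.103778
N → positive
Longitude: 49′ + 47.75″ = 49.79583′; 0 + 49.79583/60 = 0.829931
hemisphere W, so the sign is −

35.10378, -0.82993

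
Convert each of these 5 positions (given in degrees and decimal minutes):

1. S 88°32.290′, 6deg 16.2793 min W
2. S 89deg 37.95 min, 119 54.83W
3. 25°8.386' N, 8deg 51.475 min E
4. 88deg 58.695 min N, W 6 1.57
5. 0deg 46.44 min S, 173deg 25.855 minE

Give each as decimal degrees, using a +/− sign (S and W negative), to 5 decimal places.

1. -88.53817, -6.27132
2. -89.63250, -119.91383
3. 25.13977, 8.85792
4. 88.97825, -6.02617
5. -0.77400, 173.43092

Point 1:
  Lat: 88 + 32.29/60 = 88.538167
  S ⇒ negate
  Longitude: 16.2793′ = 0.271322°; total 6.271322
  hemisphere W, so the sign is −
Point 2:
  φ: 89 + 37.95/60 = 89.632500
  S ⇒ negate
  λ: 54.83′ = 0.913833°; total 119.913833
  W ⇒ negate
Point 3:
  Lat: 25 + 8.386/60 = 25.139767
  N ⇒ keep positive
  λ: 51.475′ = 0.857917°; total 8.857917
  E ⇒ keep positive
Point 4:
  Lat: 58.695′ = 0.978250°; total 88.978250
  N → positive
  λ: 1.57′ = 0.026167°; total 6.026167
  hemisphere W, so the sign is −
Point 5:
  Lat: 46.44′ = 0.774000°; total 0.774000
  S ⇒ negate
  Longitude: 173 + 25.855/60 = 173.430917
  E → positive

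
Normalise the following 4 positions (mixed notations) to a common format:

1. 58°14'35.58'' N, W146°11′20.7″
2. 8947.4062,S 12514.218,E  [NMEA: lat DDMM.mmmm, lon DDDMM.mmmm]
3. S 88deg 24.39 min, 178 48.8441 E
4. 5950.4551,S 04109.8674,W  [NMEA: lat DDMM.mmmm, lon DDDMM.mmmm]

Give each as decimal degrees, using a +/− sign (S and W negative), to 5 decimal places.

1. 58.24322, -146.18908
2. -89.79010, 125.23697
3. -88.40650, 178.81407
4. -59.84092, -41.16446

Point 1:
  φ: 14′ + 35.58″ = 14.59300′; 58 + 14.59300/60 = 58.243217
  N ⇒ keep positive
  Lon: 11′ + 20.7″ = 11.34500′; 146 + 11.34500/60 = 146.189083
  hemisphere W, so the sign is −
Point 2:
  Lat: degrees = first 2 digits = 89, minutes = 47.4062; 89 + 47.4062/60 = 89.790103
  S ⇒ negate
  Longitude: split at 3 digits → 125° and 14.218′; 125 + 14.218/60 = 125.236967
  E ⇒ keep positive
Point 3:
  φ: 88 + 24.39/60 = 88.406500
  S ⇒ negate
  λ: 48.8441′ = 0.814068°; total 178.814068
  E → positive
Point 4:
  Latitude: degrees = first 2 digits = 59, minutes = 50.4551; 59 + 50.4551/60 = 59.840918
  S ⇒ negate
  Longitude: degrees = first 3 digits = 41, minutes = 9.8674; 41 + 9.8674/60 = 41.164457
  hemisphere W, so the sign is −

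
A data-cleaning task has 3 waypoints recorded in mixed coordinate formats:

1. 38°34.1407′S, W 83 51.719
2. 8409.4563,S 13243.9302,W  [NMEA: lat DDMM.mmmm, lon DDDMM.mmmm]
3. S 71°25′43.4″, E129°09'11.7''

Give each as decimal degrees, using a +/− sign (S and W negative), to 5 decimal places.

Point 1:
  φ: 34.1407′ = 0.569012°; total 38.569012
  S → negative
  Lon: 83 + 51.719/60 = 83.861983
  W → negative
Point 2:
  φ: split at 2 digits → 84° and 9.4563′; 84 + 9.4563/60 = 84.157605
  hemisphere S, so the sign is −
  λ: degrees = first 3 digits = 132, minutes = 43.9302; 132 + 43.9302/60 = 132.732170
  W ⇒ negate
Point 3:
  φ: 25′ + 43.4″ = 25.72333′; 71 + 25.72333/60 = 71.428722
  S ⇒ negate
  Lon: 9′ + 11.7″ = 9.19500′; 129 + 9.19500/60 = 129.153250
  E → positive

1. -38.56901, -83.86198
2. -84.15761, -132.73217
3. -71.42872, 129.15325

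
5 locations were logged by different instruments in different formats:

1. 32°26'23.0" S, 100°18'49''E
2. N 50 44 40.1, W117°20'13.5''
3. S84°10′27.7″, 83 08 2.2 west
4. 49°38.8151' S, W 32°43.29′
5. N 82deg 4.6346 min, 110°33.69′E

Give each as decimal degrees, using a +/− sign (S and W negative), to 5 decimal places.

Point 1:
  φ: 26′ + 23″ = 26.38333′; 32 + 26.38333/60 = 32.439722
  hemisphere S, so the sign is −
  Lon: 100° + 18/60 + 49/3600 = 100 + 0.300000 + 0.013611 = 100.313611
  E ⇒ keep positive
Point 2:
  Latitude: 44′ + 40.1″ = 44.66833′; 50 + 44.66833/60 = 50.744472
  N → positive
  Lon: 20′ + 13.5″ = 20.22500′; 117 + 20.22500/60 = 117.337083
  hemisphere W, so the sign is −
Point 3:
  φ: 84° + 10/60 + 27.7/3600 = 84 + 0.166667 + 0.007694 = 84.174361
  S → negative
  Longitude: 83° + 8/60 + 2.2/3600 = 83 + 0.133333 + 0.000611 = 83.133944
  W → negative
Point 4:
  φ: 38.8151′ = 0.646918°; total 49.646918
  S → negative
  Lon: 32 + 43.29/60 = 32.721500
  W → negative
Point 5:
  Latitude: 82 + 4.6346/60 = 82.077243
  N ⇒ keep positive
  λ: 33.69′ = 0.561500°; total 110.561500
  E → positive

1. -32.43972, 100.31361
2. 50.74447, -117.33708
3. -84.17436, -83.13394
4. -49.64692, -32.72150
5. 82.07724, 110.56150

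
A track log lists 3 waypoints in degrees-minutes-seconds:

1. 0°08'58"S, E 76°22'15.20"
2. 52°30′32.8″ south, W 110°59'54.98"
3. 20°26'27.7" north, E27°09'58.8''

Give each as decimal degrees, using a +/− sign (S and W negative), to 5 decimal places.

Point 1:
  Latitude: 0° + 8/60 + 58/3600 = 0 + 0.133333 + 0.016111 = 0.149444
  S ⇒ negate
  λ: 76° + 22/60 + 15.2/3600 = 76 + 0.366667 + 0.004222 = 76.370889
  E → positive
Point 2:
  Lat: 30′ + 32.8″ = 30.54667′; 52 + 30.54667/60 = 52.509111
  S → negative
  Longitude: 110° + 59/60 + 54.98/3600 = 110 + 0.983333 + 0.015272 = 110.998606
  W → negative
Point 3:
  φ: 20° + 26/60 + 27.7/3600 = 20 + 0.433333 + 0.007694 = 20.441028
  N ⇒ keep positive
  λ: 27° + 9/60 + 58.8/3600 = 27 + 0.150000 + 0.016333 = 27.166333
  E → positive

1. -0.14944, 76.37089
2. -52.50911, -110.99861
3. 20.44103, 27.16633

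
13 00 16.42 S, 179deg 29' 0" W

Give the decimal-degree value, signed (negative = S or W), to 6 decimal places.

-13.004561, -179.483333

Lat: 13 + 0/60 + 16.42/3600 = 13.0045611
S ⇒ negate
Lon: 179° + 29/60 + 0/3600 = 179 + 0.483333 + 0.000000 = 179.4833333
W ⇒ negate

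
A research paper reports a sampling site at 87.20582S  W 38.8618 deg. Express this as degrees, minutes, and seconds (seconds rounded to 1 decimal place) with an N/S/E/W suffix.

Latitude: 0.205820 × 60 = 12.34920′ → 12′, remainder × 60 = 20.952″
Longitude: whole degrees 38; 51.70800′ → 51′ and 42.480″

87°12′21.0″ S, 38°51′42.5″ W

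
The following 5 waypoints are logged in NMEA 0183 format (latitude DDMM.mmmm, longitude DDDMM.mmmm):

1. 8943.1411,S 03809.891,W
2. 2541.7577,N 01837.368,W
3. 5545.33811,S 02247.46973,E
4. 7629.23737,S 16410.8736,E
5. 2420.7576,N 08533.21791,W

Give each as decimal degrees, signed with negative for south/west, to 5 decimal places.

Point 1:
  Lat: split at 2 digits → 89° and 43.1411′; 89 + 43.1411/60 = 89.719018
  S ⇒ negate
  λ: degrees = first 3 digits = 38, minutes = 9.891; 38 + 9.891/60 = 38.164850
  W → negative
Point 2:
  φ: degrees = first 2 digits = 25, minutes = 41.7577; 25 + 41.7577/60 = 25.695962
  N ⇒ keep positive
  Lon: split at 3 digits → 018° and 37.368′; 18 + 37.368/60 = 18.622800
  hemisphere W, so the sign is −
Point 3:
  φ: split at 2 digits → 55° and 45.33811′; 55 + 45.33811/60 = 55.755635
  S → negative
  λ: split at 3 digits → 022° and 47.46973′; 22 + 47.46973/60 = 22.791162
  E ⇒ keep positive
Point 4:
  Latitude: degrees = first 2 digits = 76, minutes = 29.23737; 76 + 29.23737/60 = 76.487290
  S ⇒ negate
  λ: degrees = first 3 digits = 164, minutes = 10.8736; 164 + 10.8736/60 = 164.181227
  E ⇒ keep positive
Point 5:
  Lat: split at 2 digits → 24° and 20.7576′; 24 + 20.7576/60 = 24.345960
  N ⇒ keep positive
  Lon: degrees = first 3 digits = 85, minutes = 33.21791; 85 + 33.21791/60 = 85.553632
  hemisphere W, so the sign is −

1. -89.71902, -38.16485
2. 25.69596, -18.62280
3. -55.75564, 22.79116
4. -76.48729, 164.18123
5. 24.34596, -85.55363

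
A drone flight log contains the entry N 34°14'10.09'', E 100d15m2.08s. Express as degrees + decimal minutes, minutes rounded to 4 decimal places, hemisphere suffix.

34° 14.1682′ N, 100° 15.0347′ E

φ: 14 + 10.09/60 = 14.168167′
Lon: 15 + 2.08/60 = 15.034667′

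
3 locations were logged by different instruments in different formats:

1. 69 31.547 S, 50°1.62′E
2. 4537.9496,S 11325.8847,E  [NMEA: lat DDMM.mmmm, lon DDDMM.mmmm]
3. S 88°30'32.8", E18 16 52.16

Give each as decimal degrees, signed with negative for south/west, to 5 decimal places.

1. -69.52578, 50.02700
2. -45.63249, 113.43141
3. -88.50911, 18.28116

Point 1:
  Lat: 31.547′ = 0.525783°; total 69.525783
  S ⇒ negate
  λ: 50 + 1.62/60 = 50.027000
  E ⇒ keep positive
Point 2:
  Lat: split at 2 digits → 45° and 37.9496′; 45 + 37.9496/60 = 45.632493
  hemisphere S, so the sign is −
  Lon: split at 3 digits → 113° and 25.8847′; 113 + 25.8847/60 = 113.431412
  E ⇒ keep positive
Point 3:
  Latitude: 88 + 30/60 + 32.8/3600 = 88.509111
  S ⇒ negate
  λ: 16′ + 52.16″ = 16.86933′; 18 + 16.86933/60 = 18.281156
  E ⇒ keep positive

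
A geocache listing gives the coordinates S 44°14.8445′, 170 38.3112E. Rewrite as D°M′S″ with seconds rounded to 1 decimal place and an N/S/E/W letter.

φ: fractional minutes 0.84450 × 60 = 50.670″
λ: 38.31120′ → 38′ and 0.31120 × 60 = 18.672″

44°14′50.7″ S, 170°38′18.7″ E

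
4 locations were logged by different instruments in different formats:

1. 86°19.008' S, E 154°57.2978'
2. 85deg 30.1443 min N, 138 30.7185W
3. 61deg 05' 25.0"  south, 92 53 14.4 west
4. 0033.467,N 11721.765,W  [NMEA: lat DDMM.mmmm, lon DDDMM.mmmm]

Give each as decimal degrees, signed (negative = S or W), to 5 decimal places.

1. -86.31680, 154.95496
2. 85.50241, -138.51198
3. -61.09028, -92.88733
4. 0.55778, -117.36275

Point 1:
  Lat: 19.008′ = 0.316800°; total 86.316800
  hemisphere S, so the sign is −
  λ: 154 + 57.2978/60 = 154.954963
  E ⇒ keep positive
Point 2:
  φ: 30.1443′ = 0.502405°; total 85.502405
  N → positive
  Lon: 30.7185′ = 0.511975°; total 138.511975
  hemisphere W, so the sign is −
Point 3:
  Lat: 5′ + 25″ = 5.41667′; 61 + 5.41667/60 = 61.090278
  hemisphere S, so the sign is −
  λ: 53′ + 14.4″ = 53.24000′; 92 + 53.24000/60 = 92.887333
  hemisphere W, so the sign is −
Point 4:
  Lat: split at 2 digits → 00° and 33.467′; 0 + 33.467/60 = 0.557783
  N → positive
  Longitude: degrees = first 3 digits = 117, minutes = 21.765; 117 + 21.765/60 = 117.362750
  W → negative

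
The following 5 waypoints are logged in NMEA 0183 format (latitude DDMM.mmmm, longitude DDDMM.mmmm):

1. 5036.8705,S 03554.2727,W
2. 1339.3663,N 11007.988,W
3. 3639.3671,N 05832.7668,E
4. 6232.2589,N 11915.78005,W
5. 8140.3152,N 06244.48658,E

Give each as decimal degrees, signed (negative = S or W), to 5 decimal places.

1. -50.61451, -35.90455
2. 13.65611, -110.13313
3. 36.65612, 58.54611
4. 62.53765, -119.26300
5. 81.67192, 62.74144

Point 1:
  φ: degrees = first 2 digits = 50, minutes = 36.8705; 50 + 36.8705/60 = 50.614508
  hemisphere S, so the sign is −
  Longitude: degrees = first 3 digits = 35, minutes = 54.2727; 35 + 54.2727/60 = 35.904545
  W → negative
Point 2:
  Latitude: degrees = first 2 digits = 13, minutes = 39.3663; 13 + 39.3663/60 = 13.656105
  N → positive
  λ: degrees = first 3 digits = 110, minutes = 7.988; 110 + 7.988/60 = 110.133133
  W ⇒ negate
Point 3:
  φ: split at 2 digits → 36° and 39.3671′; 36 + 39.3671/60 = 36.656118
  N → positive
  Longitude: degrees = first 3 digits = 58, minutes = 32.7668; 58 + 32.7668/60 = 58.546113
  E → positive
Point 4:
  φ: split at 2 digits → 62° and 32.2589′; 62 + 32.2589/60 = 62.537648
  N → positive
  Lon: split at 3 digits → 119° and 15.78005′; 119 + 15.78005/60 = 119.263001
  W ⇒ negate
Point 5:
  Lat: degrees = first 2 digits = 81, minutes = 40.3152; 81 + 40.3152/60 = 81.671920
  N → positive
  λ: split at 3 digits → 062° and 44.48658′; 62 + 44.48658/60 = 62.741443
  E → positive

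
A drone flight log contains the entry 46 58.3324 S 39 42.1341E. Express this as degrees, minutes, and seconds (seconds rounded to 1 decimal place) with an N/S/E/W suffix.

46°58′19.9″ S, 39°42′8.0″ E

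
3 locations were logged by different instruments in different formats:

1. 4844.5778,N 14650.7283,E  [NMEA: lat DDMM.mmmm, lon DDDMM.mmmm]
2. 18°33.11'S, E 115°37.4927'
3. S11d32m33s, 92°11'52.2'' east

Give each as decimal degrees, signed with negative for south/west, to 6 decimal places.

1. 48.742963, 146.845472
2. -18.551833, 115.624878
3. -11.542500, 92.197833

Point 1:
  Latitude: split at 2 digits → 48° and 44.5778′; 48 + 44.5778/60 = 48.7429633
  N → positive
  Lon: degrees = first 3 digits = 146, minutes = 50.7283; 146 + 50.7283/60 = 146.8454717
  E → positive
Point 2:
  Latitude: 18 + 33.11/60 = 18.5518333
  hemisphere S, so the sign is −
  Longitude: 37.4927′ = 0.624878°; total 115.6248783
  E ⇒ keep positive
Point 3:
  Lat: 11 + 32/60 + 33/3600 = 11.5425000
  S ⇒ negate
  Longitude: 11′ + 52.2″ = 11.87000′; 92 + 11.87000/60 = 92.1978333
  E → positive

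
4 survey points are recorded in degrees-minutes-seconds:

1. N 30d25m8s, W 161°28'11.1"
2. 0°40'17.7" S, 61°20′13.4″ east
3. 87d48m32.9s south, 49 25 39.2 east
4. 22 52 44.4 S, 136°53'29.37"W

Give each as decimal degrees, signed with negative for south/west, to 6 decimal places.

Point 1:
  Latitude: 30° + 25/60 + 8/3600 = 30 + 0.416667 + 0.002222 = 30.4188889
  N ⇒ keep positive
  Longitude: 161° + 28/60 + 11.1/3600 = 161 + 0.466667 + 0.003083 = 161.4697500
  W ⇒ negate
Point 2:
  Latitude: 0 + 40/60 + 17.7/3600 = 0.6715833
  hemisphere S, so the sign is −
  Lon: 61° + 20/60 + 13.4/3600 = 61 + 0.333333 + 0.003722 = 61.3370556
  E → positive
Point 3:
  Latitude: 87 + 48/60 + 32.9/3600 = 87.8091389
  S → negative
  λ: 49 + 25/60 + 39.2/3600 = 49.4275556
  E ⇒ keep positive
Point 4:
  φ: 52′ + 44.4″ = 52.74000′; 22 + 52.74000/60 = 22.8790000
  S → negative
  Lon: 136 + 53/60 + 29.37/3600 = 136.8914917
  W → negative

1. 30.418889, -161.469750
2. -0.671583, 61.337056
3. -87.809139, 49.427556
4. -22.879000, -136.891492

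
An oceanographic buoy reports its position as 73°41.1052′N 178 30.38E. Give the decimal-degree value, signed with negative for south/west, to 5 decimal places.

Latitude: 41.1052′ = 0.685087°; total 73.685087
N → positive
Longitude: 30.38′ = 0.506333°; total 178.506333
E ⇒ keep positive

73.68509, 178.50633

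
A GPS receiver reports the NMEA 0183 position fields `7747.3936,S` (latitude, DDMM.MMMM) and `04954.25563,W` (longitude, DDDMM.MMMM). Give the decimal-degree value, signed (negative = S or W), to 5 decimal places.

-77.78989, -49.90426

φ: degrees = first 2 digits = 77, minutes = 47.3936; 77 + 47.3936/60 = 77.789893
S ⇒ negate
Longitude: split at 3 digits → 049° and 54.25563′; 49 + 54.25563/60 = 49.904261
W ⇒ negate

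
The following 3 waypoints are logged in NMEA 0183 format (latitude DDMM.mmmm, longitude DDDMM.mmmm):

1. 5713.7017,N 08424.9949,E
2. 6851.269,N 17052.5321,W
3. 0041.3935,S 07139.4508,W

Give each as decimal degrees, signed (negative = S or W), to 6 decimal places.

Point 1:
  Latitude: degrees = first 2 digits = 57, minutes = 13.7017; 57 + 13.7017/60 = 57.2283617
  N → positive
  λ: split at 3 digits → 084° and 24.9949′; 84 + 24.9949/60 = 84.4165817
  E → positive
Point 2:
  φ: split at 2 digits → 68° and 51.269′; 68 + 51.269/60 = 68.8544833
  N → positive
  Lon: split at 3 digits → 170° and 52.5321′; 170 + 52.5321/60 = 170.8755350
  W ⇒ negate
Point 3:
  Lat: split at 2 digits → 00° and 41.3935′; 0 + 41.3935/60 = 0.6898917
  S ⇒ negate
  Longitude: degrees = first 3 digits = 71, minutes = 39.4508; 71 + 39.4508/60 = 71.6575133
  W → negative

1. 57.228362, 84.416582
2. 68.854483, -170.875535
3. -0.689892, -71.657513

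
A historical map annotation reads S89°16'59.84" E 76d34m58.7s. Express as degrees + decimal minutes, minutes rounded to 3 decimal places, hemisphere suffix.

φ: seconds/60 = 0.99733; minutes = 16 + 0.99733 = 16.99733
Longitude: 34 + 58.7/60 = 34.97833′

89° 16.997′ S, 76° 34.978′ E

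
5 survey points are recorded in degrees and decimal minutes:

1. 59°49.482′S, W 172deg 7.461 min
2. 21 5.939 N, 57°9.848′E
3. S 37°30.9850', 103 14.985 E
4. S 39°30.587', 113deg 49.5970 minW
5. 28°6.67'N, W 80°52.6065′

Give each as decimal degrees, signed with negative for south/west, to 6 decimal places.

1. -59.824700, -172.124350
2. 21.098983, 57.164133
3. -37.516417, 103.249750
4. -39.509783, -113.826617
5. 28.111167, -80.876775

Point 1:
  φ: 49.482′ = 0.824700°; total 59.8247000
  hemisphere S, so the sign is −
  λ: 172 + 7.461/60 = 172.1243500
  W ⇒ negate
Point 2:
  Latitude: 21 + 5.939/60 = 21.0989833
  N ⇒ keep positive
  Longitude: 9.848′ = 0.164133°; total 57.1641333
  E → positive
Point 3:
  Lat: 30.985′ = 0.516417°; total 37.5164167
  S → negative
  λ: 103 + 14.985/60 = 103.2497500
  E → positive
Point 4:
  Latitude: 30.587′ = 0.509783°; total 39.5097833
  S → negative
  λ: 113 + 49.597/60 = 113.8266167
  W ⇒ negate
Point 5:
  Latitude: 6.67′ = 0.111167°; total 28.1111667
  N → positive
  Lon: 52.6065′ = 0.876775°; total 80.8767750
  W ⇒ negate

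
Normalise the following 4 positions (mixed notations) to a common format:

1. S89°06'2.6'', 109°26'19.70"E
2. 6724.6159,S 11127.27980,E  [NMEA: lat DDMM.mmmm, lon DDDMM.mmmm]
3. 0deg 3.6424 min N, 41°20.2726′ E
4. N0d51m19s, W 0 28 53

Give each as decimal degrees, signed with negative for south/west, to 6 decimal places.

Point 1:
  φ: 89 + 6/60 + 2.6/3600 = 89.1007222
  hemisphere S, so the sign is −
  Longitude: 26′ + 19.7″ = 26.32833′; 109 + 26.32833/60 = 109.4388056
  E → positive
Point 2:
  Lat: degrees = first 2 digits = 67, minutes = 24.6159; 67 + 24.6159/60 = 67.4102650
  S → negative
  λ: split at 3 digits → 111° and 27.2798′; 111 + 27.2798/60 = 111.4546633
  E ⇒ keep positive
Point 3:
  Lat: 0 + 3.6424/60 = 0.0607067
  N ⇒ keep positive
  λ: 20.2726′ = 0.337877°; total 41.3378767
  E ⇒ keep positive
Point 4:
  Lat: 0 + 51/60 + 19/3600 = 0.8552778
  N ⇒ keep positive
  Lon: 28′ + 53″ = 28.88333′; 0 + 28.88333/60 = 0.4813889
  hemisphere W, so the sign is −

1. -89.100722, 109.438806
2. -67.410265, 111.454663
3. 0.060707, 41.337877
4. 0.855278, -0.481389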